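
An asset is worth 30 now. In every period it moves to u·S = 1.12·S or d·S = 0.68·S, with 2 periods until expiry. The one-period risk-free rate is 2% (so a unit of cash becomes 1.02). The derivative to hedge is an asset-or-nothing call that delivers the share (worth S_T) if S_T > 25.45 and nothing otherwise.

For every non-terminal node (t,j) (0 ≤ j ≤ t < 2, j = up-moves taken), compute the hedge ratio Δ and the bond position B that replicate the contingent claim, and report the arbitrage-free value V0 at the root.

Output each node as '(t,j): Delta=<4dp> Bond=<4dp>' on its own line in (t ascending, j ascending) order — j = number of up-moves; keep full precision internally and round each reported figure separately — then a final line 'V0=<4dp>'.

(0,0): Delta=2.1598 Bond=-43.1956
(1,0): Delta=0.0000 Bond=0.0000
(1,1): Delta=2.5455 Bond=-57.0182
V0=21.5978

Since d<R<u, set p* = (R−d)/(u−d) = 0.7727; price each node as the discounted p*-expectation of its children.
Terminal values V(2,·): V(2,0)=0.0000, V(2,1)=0.0000, V(2,2)=37.6320
(1,0): S=20.4000. Δ = (V_up−V_dn)/(S_up−S_dn) = (0.0000−0.0000)/(22.8480−13.8720) = 0.0000. V = [p*·0.0000 + (1−p*)·0.0000]/1.02 = 0.0000. B = V − Δ·S = 0.0000.
(1,1): S=33.6000. Δ = (V_up−V_dn)/(S_up−S_dn) = (37.6320−0.0000)/(37.6320−22.8480) = 2.5455. V = [p*·37.6320 + (1−p*)·0.0000]/1.02 = 28.5091. B = V − Δ·S = -57.0182.
(0,0): S=30.0000. Δ = (V_up−V_dn)/(S_up−S_dn) = (28.5091−0.0000)/(33.6000−20.4000) = 2.1598. V = [p*·28.5091 + (1−p*)·0.0000]/1.02 = 21.5978. B = V − Δ·S = -43.1956.
Each (Δ,B) replicates both successor values, so the strategy is self-financing and V0 is arbitrage-free.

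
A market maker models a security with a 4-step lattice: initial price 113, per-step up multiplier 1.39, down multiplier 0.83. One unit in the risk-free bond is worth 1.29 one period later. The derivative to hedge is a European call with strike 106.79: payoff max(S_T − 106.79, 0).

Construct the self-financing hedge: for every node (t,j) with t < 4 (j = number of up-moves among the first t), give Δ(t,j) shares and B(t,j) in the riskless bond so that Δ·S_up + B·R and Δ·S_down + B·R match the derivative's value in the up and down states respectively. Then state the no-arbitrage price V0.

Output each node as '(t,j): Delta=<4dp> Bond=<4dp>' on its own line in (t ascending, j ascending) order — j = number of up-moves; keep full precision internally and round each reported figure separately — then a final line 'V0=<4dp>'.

(0,0): Delta=0.9887 Bond=-37.1476
(1,0): Delta=0.9298 Bond=-42.4005
(1,1): Delta=0.9963 Bond=-49.1203
(2,0): Delta=0.6371 Bond=-31.9097
(2,1): Delta=0.9678 Bond=-59.6503
(2,2): Delta=1.0000 Bond=-64.1728
(3,0): Delta=0.0000 Bond=0.0000
(3,1): Delta=0.7198 Bond=-50.1121
(3,2): Delta=1.0000 Bond=-82.7829
(3,3): Delta=1.0000 Bond=-82.7829
V0=74.5712

Under the risk-neutral measure, an up-move has probability p* = (R−d)/(u−d) = 0.8214 and values discount at R = 1.29.
At expiry t=4: V(4,0)=0.0000, V(4,1)=0.0000, V(4,2)=43.6157, V(4,3)=145.0942, V(4,4)=315.0402
Node (3,0) S=64.6119: V=(p*·0.0000+(1−p*)·0.0000)/1.29=0.0000; Δ=(0.0000−0.0000)/(89.8106−53.6279)=0.0000; B=V−Δ·S=0.0000
Node (3,1) S=108.2055: V=(p*·43.6157+(1−p*)·0.0000)/1.29=27.7730; Δ=(43.6157−0.0000)/(150.4057−89.8106)=0.7198; B=V−Δ·S=-50.1121
Node (3,2) S=181.2117: V=(p*·145.0942+(1−p*)·43.6157)/1.29=98.4287; Δ=(145.0942−43.6157)/(251.8842−150.4057)=1.0000; B=V−Δ·S=-82.7829
Node (3,3) S=303.4749: V=(p*·315.0402+(1−p*)·145.0942)/1.29=220.6920; Δ=(315.0402−145.0942)/(421.8302−251.8842)=1.0000; B=V−Δ·S=-82.7829
Node (2,0) S=77.8457: V=(p*·27.7730+(1−p*)·0.0000)/1.29=17.6849; Δ=(27.7730−0.0000)/(108.2055−64.6119)=0.6371; B=V−Δ·S=-31.9097
Node (2,1) S=130.3681: V=(p*·98.4287+(1−p*)·27.7730)/1.29=66.5206; Δ=(98.4287−27.7730)/(181.2117−108.2055)=0.9678; B=V−Δ·S=-59.6503
Node (2,2) S=218.3273: V=(p*·220.6920+(1−p*)·98.4287)/1.29=154.1545; Δ=(220.6920−98.4287)/(303.4749−181.2117)=1.0000; B=V−Δ·S=-64.1728
Node (1,0) S=93.7900: V=(p*·66.5206+(1−p*)·17.6849)/1.29=44.8062; Δ=(66.5206−17.6849)/(130.3681−77.8457)=0.9298; B=V−Δ·S=-42.4005
Node (1,1) S=157.0700: V=(p*·154.1545+(1−p*)·66.5206)/1.29=107.3687; Δ=(154.1545−66.5206)/(218.3273−130.3681)=0.9963; B=V−Δ·S=-49.1203
Node (0,0) S=113.0000: V=(p*·107.3687+(1−p*)·44.8062)/1.29=74.5712; Δ=(107.3687−44.8062)/(157.0700−93.7900)=0.9887; B=V−Δ·S=-37.1476
The time-0 hedge costs 74.5712, which is the no-arbitrage price.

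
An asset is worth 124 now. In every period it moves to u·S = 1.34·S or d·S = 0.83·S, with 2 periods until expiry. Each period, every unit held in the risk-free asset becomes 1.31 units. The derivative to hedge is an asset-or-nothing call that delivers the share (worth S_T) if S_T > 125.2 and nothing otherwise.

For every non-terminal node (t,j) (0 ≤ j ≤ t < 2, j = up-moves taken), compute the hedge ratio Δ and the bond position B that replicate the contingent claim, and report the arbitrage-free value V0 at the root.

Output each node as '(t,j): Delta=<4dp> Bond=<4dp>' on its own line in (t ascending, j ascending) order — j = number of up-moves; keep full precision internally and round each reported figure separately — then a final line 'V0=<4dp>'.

The replicating-portfolio and risk-neutral prices coincide; use p* = (1.31−0.83)/(1.34−0.83) = 0.9412 for the latter.
Terminal payoffs: V(2,0)=0.0000, V(2,1)=137.9128, V(2,2)=222.6544
(1,0): S=102.9200. Δ = (V_up−V_dn)/(S_up−S_dn) = (137.9128−0.0000)/(137.9128−85.4236) = 2.6275. V = [p*·137.9128 + (1−p*)·0.0000]/1.31 = 99.0842. B = V − Δ·S = -171.3331.
(1,1): S=166.1600. Δ = (V_up−V_dn)/(S_up−S_dn) = (222.6544−137.9128)/(222.6544−137.9128) = 1.0000. V = [p*·222.6544 + (1−p*)·137.9128]/1.31 = 166.1600. B = V − Δ·S = 0.0000.
(0,0): S=124.0000. Δ = (V_up−V_dn)/(S_up−S_dn) = (166.1600−99.0842)/(166.1600−102.9200) = 1.0607. V = [p*·166.1600 + (1−p*)·99.0842]/1.31 = 123.8278. B = V − Δ·S = -7.6934.
Each (Δ,B) replicates both successor values, so the strategy is self-financing and V0 is arbitrage-free.

(0,0): Delta=1.0607 Bond=-7.6934
(1,0): Delta=2.6275 Bond=-171.3331
(1,1): Delta=1.0000 Bond=0.0000
V0=123.8278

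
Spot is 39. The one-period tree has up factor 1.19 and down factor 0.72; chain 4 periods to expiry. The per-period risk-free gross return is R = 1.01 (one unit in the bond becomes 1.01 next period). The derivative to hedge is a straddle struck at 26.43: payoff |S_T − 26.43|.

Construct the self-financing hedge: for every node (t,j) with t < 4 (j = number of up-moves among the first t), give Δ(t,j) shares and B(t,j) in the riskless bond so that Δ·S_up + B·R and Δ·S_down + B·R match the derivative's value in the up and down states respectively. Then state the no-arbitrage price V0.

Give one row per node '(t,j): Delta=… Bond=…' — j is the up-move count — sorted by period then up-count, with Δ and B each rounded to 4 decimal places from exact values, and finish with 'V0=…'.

Risk-neutral probability p* = (R−d)/(u−d) = (1.01−0.72)/(1.19−0.72) = 0.6170.
Terminal values V(4,·): V(4,0)=15.9492, V(4,1)=9.1076, V(4,2)=2.2001, V(4,3)=20.8893, V(4,4)=51.7782
  t=3,j=0: stock 14.5567 → up 17.3224 (V=9.1076), down 10.4808 (V=15.9492). Price 11.6116; hedge Δ=-1.0000, bond B=26.1683.
  t=3,j=1: stock 24.0589 → up 28.6301 (V=2.2001), down 17.3224 (V=9.1076). Price 4.7976; hedge Δ=-0.6109, bond B=19.4942.
  t=3,j=2: stock 39.7641 → up 47.3193 (V=20.8893), down 28.6301 (V=2.2001). Price 13.5958; hedge Δ=1.0000, bond B=-26.1683.
  t=3,j=3: stock 65.7212 → up 78.2082 (V=51.7782), down 47.3193 (V=20.8893). Price 39.5529; hedge Δ=1.0000, bond B=-26.1683.
  t=2,j=0: stock 20.2176 → up 24.0589 (V=4.7976), down 14.5567 (V=11.6116). Price 7.3339; hedge Δ=-0.7171, bond B=21.8319.
  t=2,j=1: stock 33.4152 → up 39.7641 (V=13.5958), down 24.0589 (V=4.7976). Price 10.1250; hedge Δ=0.5602, bond B=-8.5946.
  t=2,j=2: stock 55.2279 → up 65.7212 (V=39.5529), down 39.7641 (V=13.5958). Price 29.3187; hedge Δ=1.0000, bond B=-25.9092.
  t=1,j=0: stock 28.0800 → up 33.4152 (V=10.1250), down 20.2176 (V=7.3339). Price 8.9664; hedge Δ=0.2115, bond B=3.0278.
  t=1,j=1: stock 46.4100 → up 55.2279 (V=29.3187), down 33.4152 (V=10.1250). Price 21.7504; hedge Δ=0.8799, bond B=-19.0872.
  t=0,j=0: stock 39.0000 → up 46.4100 (V=21.7504), down 28.0800 (V=8.9664). Price 16.6875; hedge Δ=0.6974, bond B=-10.5125.
Self-financing check: at every node Δ·S+B equals the discounted successor values.

(0,0): Delta=0.6974 Bond=-10.5125
(1,0): Delta=0.2115 Bond=3.0278
(1,1): Delta=0.8799 Bond=-19.0872
(2,0): Delta=-0.7171 Bond=21.8319
(2,1): Delta=0.5602 Bond=-8.5946
(2,2): Delta=1.0000 Bond=-25.9092
(3,0): Delta=-1.0000 Bond=26.1683
(3,1): Delta=-0.6109 Bond=19.4942
(3,2): Delta=1.0000 Bond=-26.1683
(3,3): Delta=1.0000 Bond=-26.1683
V0=16.6875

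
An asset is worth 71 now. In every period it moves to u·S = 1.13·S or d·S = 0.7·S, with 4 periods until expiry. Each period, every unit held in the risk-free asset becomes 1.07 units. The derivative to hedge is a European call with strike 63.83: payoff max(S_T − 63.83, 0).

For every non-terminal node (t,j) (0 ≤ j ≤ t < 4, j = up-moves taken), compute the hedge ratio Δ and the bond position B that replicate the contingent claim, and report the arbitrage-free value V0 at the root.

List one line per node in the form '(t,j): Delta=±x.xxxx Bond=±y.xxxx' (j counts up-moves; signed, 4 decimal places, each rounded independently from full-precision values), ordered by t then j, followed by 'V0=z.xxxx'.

(0,0): Delta=0.8157 Bond=-34.0573
(1,0): Delta=0.2385 Bond=-7.7550
(1,1): Delta=0.8737 Bond=-41.0932
(2,0): Delta=0.0000 Bond=0.0000
(2,1): Delta=0.2625 Bond=-9.6434
(2,2): Delta=0.9351 Bond=-49.5361
(3,0): Delta=0.0000 Bond=0.0000
(3,1): Delta=0.0000 Bond=0.0000
(3,2): Delta=0.2888 Bond=-11.9917
(3,3): Delta=1.0000 Bond=-59.6542
V0=23.8575

Risk-neutral probability p* = (R−d)/(u−d) = (1.07−0.7)/(1.13−0.7) = 0.8605.
Payoff layer (t=4): V(4,0)=0.0000, V(4,1)=0.0000, V(4,2)=0.0000, V(4,3)=7.8820, V(4,4)=51.9336
Node (3,0) S=24.3530: V=(p*·0.0000+(1−p*)·0.0000)/1.07=0.0000; Δ=(0.0000−0.0000)/(27.5189−17.0471)=0.0000; B=V−Δ·S=0.0000
Node (3,1) S=39.3127: V=(p*·0.0000+(1−p*)·0.0000)/1.07=0.0000; Δ=(0.0000−0.0000)/(44.4234−27.5189)=0.0000; B=V−Δ·S=0.0000
Node (3,2) S=63.4619: V=(p*·7.8820+(1−p*)·0.0000)/1.07=6.3385; Δ=(7.8820−0.0000)/(71.7120−44.4234)=0.2888; B=V−Δ·S=-11.9917
Node (3,3) S=102.4457: V=(p*·51.9336+(1−p*)·7.8820)/1.07=42.7915; Δ=(51.9336−7.8820)/(115.7636−71.7120)=1.0000; B=V−Δ·S=-59.6542
Node (2,0) S=34.7900: V=(p*·0.0000+(1−p*)·0.0000)/1.07=0.0000; Δ=(0.0000−0.0000)/(39.3127−24.3530)=0.0000; B=V−Δ·S=0.0000
Node (2,1) S=56.1610: V=(p*·6.3385+(1−p*)·0.0000)/1.07=5.0972; Δ=(6.3385−0.0000)/(63.4619−39.3127)=0.2625; B=V−Δ·S=-9.6434
Node (2,2) S=90.6599: V=(p*·42.7915+(1−p*)·6.3385)/1.07=35.2383; Δ=(42.7915−6.3385)/(102.4457−63.4619)=0.9351; B=V−Δ·S=-49.5361
Node (1,0) S=49.7000: V=(p*·5.0972+(1−p*)·0.0000)/1.07=4.0991; Δ=(5.0972−0.0000)/(56.1610−34.7900)=0.2385; B=V−Δ·S=-7.7550
Node (1,1) S=80.2300: V=(p*·35.2383+(1−p*)·5.0972)/1.07=29.0024; Δ=(35.2383−5.0972)/(90.6599−56.1610)=0.8737; B=V−Δ·S=-41.0932
Node (0,0) S=71.0000: V=(p*·29.0024+(1−p*)·4.0991)/1.07=23.8575; Δ=(29.0024−4.0991)/(80.2300−49.7000)=0.8157; B=V−Δ·S=-34.0573
Each (Δ,B) replicates both successor values, so the strategy is self-financing and V0 is arbitrage-free.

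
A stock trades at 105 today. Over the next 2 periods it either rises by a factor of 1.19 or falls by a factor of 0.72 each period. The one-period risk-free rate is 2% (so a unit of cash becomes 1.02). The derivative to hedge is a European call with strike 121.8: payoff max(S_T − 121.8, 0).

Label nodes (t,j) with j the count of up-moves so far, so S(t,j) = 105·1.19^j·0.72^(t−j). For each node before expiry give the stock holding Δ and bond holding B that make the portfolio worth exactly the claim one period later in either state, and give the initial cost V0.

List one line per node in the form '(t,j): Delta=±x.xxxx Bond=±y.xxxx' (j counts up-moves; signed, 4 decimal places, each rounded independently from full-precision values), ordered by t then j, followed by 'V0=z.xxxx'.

The replicating-portfolio and risk-neutral prices coincide; use p* = (1.02−0.72)/(1.19−0.72) = 0.6383 for the latter.
At expiry t=2: V(2,0)=0.0000, V(2,1)=0.0000, V(2,2)=26.8905
Node (1,0) S=75.6000: V=(p*·0.0000+(1−p*)·0.0000)/1.02=0.0000; Δ=(0.0000−0.0000)/(89.9640−54.4320)=0.0000; B=V−Δ·S=0.0000
Node (1,1) S=124.9500: V=(p*·26.8905+(1−p*)·0.0000)/1.02=16.8276; Δ=(26.8905−0.0000)/(148.6905−89.9640)=0.4579; B=V−Δ·S=-40.3862
Node (0,0) S=105.0000: V=(p*·16.8276+(1−p*)·0.0000)/1.02=10.5304; Δ=(16.8276−0.0000)/(124.9500−75.6000)=0.3410; B=V−Δ·S=-25.2730
Self-financing check: at every node Δ·S+B equals the discounted successor values.

(0,0): Delta=0.3410 Bond=-25.2730
(1,0): Delta=0.0000 Bond=0.0000
(1,1): Delta=0.4579 Bond=-40.3862
V0=10.5304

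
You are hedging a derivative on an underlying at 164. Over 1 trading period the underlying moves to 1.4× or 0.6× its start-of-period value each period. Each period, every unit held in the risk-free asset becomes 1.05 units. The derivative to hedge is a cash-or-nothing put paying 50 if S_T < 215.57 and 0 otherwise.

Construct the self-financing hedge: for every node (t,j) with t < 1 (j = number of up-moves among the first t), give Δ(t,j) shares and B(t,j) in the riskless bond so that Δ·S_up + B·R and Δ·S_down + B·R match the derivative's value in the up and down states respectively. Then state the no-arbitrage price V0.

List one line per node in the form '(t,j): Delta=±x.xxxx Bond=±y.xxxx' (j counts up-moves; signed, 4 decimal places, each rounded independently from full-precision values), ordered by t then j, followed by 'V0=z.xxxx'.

(0,0): Delta=-0.3811 Bond=83.3333
V0=20.8333

Risk-neutral probability p* = (R−d)/(u−d) = (1.05−0.6)/(1.4−0.6) = 0.5625.
At expiry t=1: V(1,0)=50.0000, V(1,1)=0.0000
  t=0,j=0: stock 164.0000 → up 229.6000 (V=0.0000), down 98.4000 (V=50.0000). Price 20.8333; hedge Δ=-0.3811, bond B=83.3333.
Each (Δ,B) replicates both successor values, so the strategy is self-financing and V0 is arbitrage-free.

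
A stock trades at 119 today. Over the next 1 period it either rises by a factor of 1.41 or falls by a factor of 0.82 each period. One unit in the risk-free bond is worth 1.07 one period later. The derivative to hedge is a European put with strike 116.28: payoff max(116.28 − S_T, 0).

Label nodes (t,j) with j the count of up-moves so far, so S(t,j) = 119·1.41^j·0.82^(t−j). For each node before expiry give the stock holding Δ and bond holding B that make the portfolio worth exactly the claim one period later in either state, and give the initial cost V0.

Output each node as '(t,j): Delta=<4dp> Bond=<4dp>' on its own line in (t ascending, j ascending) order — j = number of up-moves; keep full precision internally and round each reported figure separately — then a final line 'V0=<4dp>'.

(0,0): Delta=-0.2663 Bond=41.7662
V0=10.0713

The replicating-portfolio and risk-neutral prices coincide; use p* = (1.07−0.82)/(1.41−0.82) = 0.4237 for the latter.
Terminal values V(1,·): V(1,0)=18.7000, V(1,1)=0.0000
(0,0): S=119.0000. Δ = (V_up−V_dn)/(S_up−S_dn) = (0.0000−18.7000)/(167.7900−97.5800) = -0.2663. V = [p*·0.0000 + (1−p*)·18.7000]/1.07 = 10.0713. B = V − Δ·S = 41.7662.
Check: Δ(0,0)·S0 + B(0,0) = 10.0713 = V0.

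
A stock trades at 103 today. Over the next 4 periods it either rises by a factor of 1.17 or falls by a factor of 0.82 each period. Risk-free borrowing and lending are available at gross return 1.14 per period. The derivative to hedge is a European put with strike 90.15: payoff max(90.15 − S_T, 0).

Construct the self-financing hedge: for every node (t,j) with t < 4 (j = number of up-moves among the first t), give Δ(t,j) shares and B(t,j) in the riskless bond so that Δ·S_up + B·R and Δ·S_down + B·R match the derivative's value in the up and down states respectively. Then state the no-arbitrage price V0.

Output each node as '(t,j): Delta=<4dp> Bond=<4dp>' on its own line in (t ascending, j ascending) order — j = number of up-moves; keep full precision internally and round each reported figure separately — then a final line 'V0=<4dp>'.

Since d<R<u, set p* = (R−d)/(u−d) = 0.9143; price each node as the discounted p*-expectation of its children.
Terminal payoffs: V(4,0)=43.5815, V(4,1)=23.7046, V(4,2)=0.0000, V(4,3)=0.0000, V(4,4)=0.0000
(3,0): S=56.7909. Δ = (V_up−V_dn)/(S_up−S_dn) = (23.7046−43.5815)/(66.4454−46.5685) = -1.0000. V = [p*·23.7046 + (1−p*)·43.5815]/1.14 = 22.2880. B = V − Δ·S = 79.0789.
(3,1): S=81.0309. Δ = (V_up−V_dn)/(S_up−S_dn) = (0.0000−23.7046)/(94.8062−66.4454) = -0.8358. V = [p*·0.0000 + (1−p*)·23.7046]/1.14 = 1.7823. B = V − Δ·S = 69.5099.
(3,2): S=115.6173. Δ = (V_up−V_dn)/(S_up−S_dn) = (0.0000−0.0000)/(135.2722−94.8062) = 0.0000. V = [p*·0.0000 + (1−p*)·0.0000]/1.14 = 0.0000. B = V − Δ·S = 0.0000.
(3,3): S=164.9661. Δ = (V_up−V_dn)/(S_up−S_dn) = (0.0000−0.0000)/(193.0104−135.2722) = 0.0000. V = [p*·0.0000 + (1−p*)·0.0000]/1.14 = 0.0000. B = V − Δ·S = 0.0000.
(2,0): S=69.2572. Δ = (V_up−V_dn)/(S_up−S_dn) = (1.7823−22.2880)/(81.0309−56.7909) = -0.8459. V = [p*·1.7823 + (1−p*)·22.2880]/1.14 = 3.1052. B = V − Δ·S = 61.6930.
(2,1): S=98.8182. Δ = (V_up−V_dn)/(S_up−S_dn) = (0.0000−1.7823)/(115.6173−81.0309) = -0.0515. V = [p*·0.0000 + (1−p*)·1.7823]/1.14 = 0.1340. B = V − Δ·S = 5.2263.
(2,2): S=140.9967. Δ = (V_up−V_dn)/(S_up−S_dn) = (0.0000−0.0000)/(164.9661−115.6173) = 0.0000. V = [p*·0.0000 + (1−p*)·0.0000]/1.14 = 0.0000. B = V − Δ·S = 0.0000.
(1,0): S=84.4600. Δ = (V_up−V_dn)/(S_up−S_dn) = (0.1340−3.1052)/(98.8182−69.2572) = -0.1005. V = [p*·0.1340 + (1−p*)·3.1052]/1.14 = 0.3409. B = V − Δ·S = 8.8301.
(1,1): S=120.5100. Δ = (V_up−V_dn)/(S_up−S_dn) = (0.0000−0.1340)/(140.9967−98.8182) = -0.0032. V = [p*·0.0000 + (1−p*)·0.1340]/1.14 = 0.0101. B = V − Δ·S = 0.3930.
(0,0): S=103.0000. Δ = (V_up−V_dn)/(S_up−S_dn) = (0.0101−0.3409)/(120.5100−84.4600) = -0.0092. V = [p*·0.0101 + (1−p*)·0.3409]/1.14 = 0.0337. B = V − Δ·S = 0.9791.
Check: Δ(0,0)·S0 + B(0,0) = 0.0337 = V0.

(0,0): Delta=-0.0092 Bond=0.9791
(1,0): Delta=-0.1005 Bond=8.8301
(1,1): Delta=-0.0032 Bond=0.3930
(2,0): Delta=-0.8459 Bond=61.6930
(2,1): Delta=-0.0515 Bond=5.2263
(2,2): Delta=0.0000 Bond=0.0000
(3,0): Delta=-1.0000 Bond=79.0789
(3,1): Delta=-0.8358 Bond=69.5099
(3,2): Delta=0.0000 Bond=0.0000
(3,3): Delta=0.0000 Bond=0.0000
V0=0.0337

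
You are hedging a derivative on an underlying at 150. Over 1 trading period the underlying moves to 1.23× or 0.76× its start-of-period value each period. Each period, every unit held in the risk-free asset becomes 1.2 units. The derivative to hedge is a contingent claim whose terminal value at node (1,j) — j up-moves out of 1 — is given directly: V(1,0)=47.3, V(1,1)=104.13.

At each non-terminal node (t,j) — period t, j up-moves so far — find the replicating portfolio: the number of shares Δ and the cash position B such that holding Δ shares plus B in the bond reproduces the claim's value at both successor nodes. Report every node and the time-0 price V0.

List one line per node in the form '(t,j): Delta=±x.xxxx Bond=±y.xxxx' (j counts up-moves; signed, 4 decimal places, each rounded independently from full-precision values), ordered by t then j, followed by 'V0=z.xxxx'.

Since d<R<u, set p* = (R−d)/(u−d) = 0.9362; price each node as the discounted p*-expectation of its children.
Payoff layer (t=1): V(1,0)=47.3000, V(1,1)=104.1300
(0,0): S=150.0000. Δ = (V_up−V_dn)/(S_up−S_dn) = (104.1300−47.3000)/(184.5000−114.0000) = 0.8061. V = [p*·104.1300 + (1−p*)·47.3000]/1.2 = 83.7521. B = V − Δ·S = -37.1628.
Each (Δ,B) replicates both successor values, so the strategy is self-financing and V0 is arbitrage-free.

(0,0): Delta=0.8061 Bond=-37.1628
V0=83.7521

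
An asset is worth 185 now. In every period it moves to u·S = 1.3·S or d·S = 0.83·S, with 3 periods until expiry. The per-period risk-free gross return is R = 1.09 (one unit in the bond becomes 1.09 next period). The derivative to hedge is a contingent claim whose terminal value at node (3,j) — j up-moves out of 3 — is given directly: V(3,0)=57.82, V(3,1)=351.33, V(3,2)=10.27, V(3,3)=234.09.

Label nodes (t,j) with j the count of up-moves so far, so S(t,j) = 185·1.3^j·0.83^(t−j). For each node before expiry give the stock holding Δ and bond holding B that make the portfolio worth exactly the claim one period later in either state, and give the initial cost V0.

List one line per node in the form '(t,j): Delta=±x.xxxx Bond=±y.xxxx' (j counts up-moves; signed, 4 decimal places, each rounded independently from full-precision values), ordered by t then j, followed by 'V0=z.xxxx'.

(0,0): Delta=-0.4018 Bond=202.0565
(1,0): Delta=-0.7313 Bond=270.8362
(1,1): Delta=-0.2319 Bond=179.3768
(2,0): Delta=4.9000 Bond=-422.4827
(2,1): Delta=-3.6353 Bond=874.8876
(2,2): Delta=1.5231 Bond=-353.1987
V0=127.7187

No-arbitrage ⇒ martingale measure with p* = (R−d)/(u−d) = 0.5532.
Terminal values V(3,·): V(3,0)=57.8200, V(3,1)=351.3300, V(3,2)=10.2700, V(3,3)=234.0900
  t=2,j=0: stock 127.4465 → up 165.6804 (V=351.3300), down 105.7806 (V=57.8200). Price 202.0066; hedge Δ=4.9000, bond B=-422.4827.
  t=2,j=1: stock 199.6150 → up 259.4995 (V=10.2700), down 165.6804 (V=351.3300). Price 149.2280; hedge Δ=-3.6353, bond B=874.8876.
  t=2,j=2: stock 312.6500 → up 406.4450 (V=234.0900), down 259.4995 (V=10.2700). Price 123.0141; hedge Δ=1.5231, bond B=-353.1987.
  t=1,j=0: stock 153.5500 → up 199.6150 (V=149.2280), down 127.4465 (V=202.0066). Price 158.5412; hedge Δ=-0.7313, bond B=270.8362.
  t=1,j=1: stock 240.5000 → up 312.6500 (V=123.0141), down 199.6150 (V=149.2280). Price 123.6024; hedge Δ=-0.2319, bond B=179.3768.
  t=0,j=0: stock 185.0000 → up 240.5000 (V=123.6024), down 153.5500 (V=158.5412). Price 127.7187; hedge Δ=-0.4018, bond B=202.0565.
Self-financing check: at every node Δ·S+B equals the discounted successor values.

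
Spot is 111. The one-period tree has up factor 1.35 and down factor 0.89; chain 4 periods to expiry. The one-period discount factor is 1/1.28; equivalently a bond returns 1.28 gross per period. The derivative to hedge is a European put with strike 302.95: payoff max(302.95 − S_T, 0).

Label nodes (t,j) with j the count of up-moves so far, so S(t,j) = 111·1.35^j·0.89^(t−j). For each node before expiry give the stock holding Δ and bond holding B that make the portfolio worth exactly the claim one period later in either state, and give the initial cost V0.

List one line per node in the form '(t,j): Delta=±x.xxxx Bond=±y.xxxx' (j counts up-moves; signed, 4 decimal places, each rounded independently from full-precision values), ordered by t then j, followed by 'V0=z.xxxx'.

(0,0): Delta=-0.6259 Bond=83.9826
(1,0): Delta=-1.0000 Bond=144.4578
(1,1): Delta=-0.5816 Bond=100.8638
(2,0): Delta=-1.0000 Bond=184.9060
(2,1): Delta=-1.0000 Bond=184.9060
(2,2): Delta=-0.5321 Bond=119.0902
(3,0): Delta=-1.0000 Bond=236.6797
(3,1): Delta=-1.0000 Bond=236.6797
(3,2): Delta=-1.0000 Bond=236.6797
(3,3): Delta=-0.4767 Bond=137.3147
V0=14.5108

Risk-neutral probability p* = (R−d)/(u−d) = (1.28−0.89)/(1.35−0.89) = 0.8478.
Terminal values V(4,·): V(4,0)=233.3061, V(4,1)=197.3104, V(4,2)=142.7102, V(4,3)=59.8896, V(4,4)=0.0000
(3,0): S=78.2516. Δ = (V_up−V_dn)/(S_up−S_dn) = (197.3104−233.3061)/(105.6396−69.6439) = -1.0000. V = [p*·197.3104 + (1−p*)·233.3061]/1.28 = 158.4281. B = V − Δ·S = 236.6797.
(3,1): S=118.6962. Δ = (V_up−V_dn)/(S_up−S_dn) = (142.7102−197.3104)/(160.2398−105.6396) = -1.0000. V = [p*·142.7102 + (1−p*)·197.3104]/1.28 = 117.9835. B = V − Δ·S = 236.6797.
(3,2): S=180.0448. Δ = (V_up−V_dn)/(S_up−S_dn) = (59.8896−142.7102)/(243.0604−160.2398) = -1.0000. V = [p*·59.8896 + (1−p*)·142.7102]/1.28 = 56.6349. B = V − Δ·S = 236.6797.
(3,3): S=273.1016. Δ = (V_up−V_dn)/(S_up−S_dn) = (0.0000−59.8896)/(368.6872−243.0604) = -0.4767. V = [p*·0.0000 + (1−p*)·59.8896]/1.28 = 7.1200. B = V − Δ·S = 137.3147.
(2,0): S=87.9231. Δ = (V_up−V_dn)/(S_up−S_dn) = (117.9835−158.4281)/(118.6962−78.2516) = -1.0000. V = [p*·117.9835 + (1−p*)·158.4281]/1.28 = 96.9829. B = V − Δ·S = 184.9060.
(2,1): S=133.3665. Δ = (V_up−V_dn)/(S_up−S_dn) = (56.6349−117.9835)/(180.0448−118.6962) = -1.0000. V = [p*·56.6349 + (1−p*)·117.9835]/1.28 = 51.5395. B = V − Δ·S = 184.9060.
(2,2): S=202.2975. Δ = (V_up−V_dn)/(S_up−S_dn) = (7.1200−56.6349)/(273.1016−180.0448) = -0.5321. V = [p*·7.1200 + (1−p*)·56.6349]/1.28 = 11.4491. B = V − Δ·S = 119.0902.
(1,0): S=98.7900. Δ = (V_up−V_dn)/(S_up−S_dn) = (51.5395−96.9829)/(133.3665−87.9231) = -1.0000. V = [p*·51.5395 + (1−p*)·96.9829]/1.28 = 45.6678. B = V − Δ·S = 144.4578.
(1,1): S=149.8500. Δ = (V_up−V_dn)/(S_up−S_dn) = (11.4491−51.5395)/(202.2975−133.3665) = -0.5816. V = [p*·11.4491 + (1−p*)·51.5395]/1.28 = 13.7108. B = V − Δ·S = 100.8638.
(0,0): S=111.0000. Δ = (V_up−V_dn)/(S_up−S_dn) = (13.7108−45.6678)/(149.8500−98.7900) = -0.6259. V = [p*·13.7108 + (1−p*)·45.6678]/1.28 = 14.5108. B = V − Δ·S = 83.9826.
The time-0 hedge costs 14.5108, which is the no-arbitrage price.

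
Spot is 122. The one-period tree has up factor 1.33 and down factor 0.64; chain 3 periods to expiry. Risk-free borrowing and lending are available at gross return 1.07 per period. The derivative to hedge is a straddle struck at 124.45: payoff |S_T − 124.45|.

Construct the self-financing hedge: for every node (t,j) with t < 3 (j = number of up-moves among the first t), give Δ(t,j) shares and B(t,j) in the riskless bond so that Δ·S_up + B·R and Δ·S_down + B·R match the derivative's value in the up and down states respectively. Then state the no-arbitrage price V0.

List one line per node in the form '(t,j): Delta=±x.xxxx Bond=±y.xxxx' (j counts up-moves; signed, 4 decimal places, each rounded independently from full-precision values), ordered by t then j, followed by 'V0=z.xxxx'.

(0,0): Delta=0.3333 Bond=12.9630
(1,0): Delta=-0.7045 Bond=94.9005
(1,1): Delta=0.6352 Bond=-35.1246
(2,0): Delta=-1.0000 Bond=116.3084
(2,1): Delta=-0.6186 Bond=92.6160
(2,2): Delta=1.0000 Bond=-116.3084
V0=53.6195

Under the risk-neutral measure, an up-move has probability p* = (R−d)/(u−d) = 0.6232 and values discount at R = 1.07.
Terminal values V(3,·): V(3,0)=92.4684, V(3,1)=57.9883, V(3,2)=13.6657, V(3,3)=162.5717
  t=2,j=0: stock 49.9712 → up 66.4617 (V=57.9883), down 31.9816 (V=92.4684). Price 66.3372; hedge Δ=-1.0000, bond B=116.3084.
  t=2,j=1: stock 103.8464 → up 138.1157 (V=13.6657), down 66.4617 (V=57.9883). Price 28.3804; hedge Δ=-0.6186, bond B=92.6160.
  t=2,j=2: stock 215.8058 → up 287.0217 (V=162.5717), down 138.1157 (V=13.6657). Price 99.4974; hedge Δ=1.0000, bond B=-116.3084.
  t=1,j=0: stock 78.0800 → up 103.8464 (V=28.3804), down 49.9712 (V=66.3372). Price 39.8906; hedge Δ=-0.7045, bond B=94.9005.
  t=1,j=1: stock 162.2600 → up 215.8058 (V=99.4974), down 103.8464 (V=28.3804). Price 67.9436; hedge Δ=0.6352, bond B=-35.1246.
  t=0,j=0: stock 122.0000 → up 162.2600 (V=67.9436), down 78.0800 (V=39.8906). Price 53.6195; hedge Δ=0.3333, bond B=12.9630.
Root portfolio cost Δ·122+B reproduces V0=53.6195.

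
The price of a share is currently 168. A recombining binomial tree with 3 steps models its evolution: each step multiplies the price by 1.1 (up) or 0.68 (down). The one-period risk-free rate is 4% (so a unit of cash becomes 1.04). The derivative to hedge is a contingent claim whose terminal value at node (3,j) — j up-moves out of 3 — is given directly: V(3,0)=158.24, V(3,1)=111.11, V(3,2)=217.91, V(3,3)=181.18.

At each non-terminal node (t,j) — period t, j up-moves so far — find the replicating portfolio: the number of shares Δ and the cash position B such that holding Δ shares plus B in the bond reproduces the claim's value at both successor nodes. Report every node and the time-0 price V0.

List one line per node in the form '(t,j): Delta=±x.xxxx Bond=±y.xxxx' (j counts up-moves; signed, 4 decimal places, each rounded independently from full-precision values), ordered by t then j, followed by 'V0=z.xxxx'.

No-arbitrage ⇒ martingale measure with p* = (R−d)/(u−d) = 0.8571.
At expiry t=3: V(3,0)=158.2400, V(3,1)=111.1100, V(3,2)=217.9100, V(3,3)=181.1800
  t=2,j=0: stock 77.6832 → up 85.4515 (V=111.1100), down 52.8246 (V=158.2400). Price 113.3104; hedge Δ=-1.4445, bond B=225.5247.
  t=2,j=1: stock 125.6640 → up 138.2304 (V=217.9100), down 85.4515 (V=111.1100). Price 194.8585; hedge Δ=2.0235, bond B=-59.4272.
  t=2,j=2: stock 203.2800 → up 223.6080 (V=181.1800), down 138.2304 (V=217.9100). Price 179.2569; hedge Δ=-0.4302, bond B=266.7092.
  t=1,j=0: stock 114.2400 → up 125.6640 (V=194.8585), down 77.6832 (V=113.3104). Price 176.1623; hedge Δ=1.6996, bond B=-17.9998.
  t=1,j=1: stock 184.8000 → up 203.2800 (V=179.2569), down 125.6640 (V=194.8585). Price 174.5055; hedge Δ=-0.2010, bond B=211.6522.
  t=0,j=0: stock 168.0000 → up 184.8000 (V=174.5055), down 114.2400 (V=176.1623). Price 168.0213; hedge Δ=-0.0235, bond B=171.9662.
Root portfolio cost Δ·168+B reproduces V0=168.0213.

(0,0): Delta=-0.0235 Bond=171.9662
(1,0): Delta=1.6996 Bond=-17.9998
(1,1): Delta=-0.2010 Bond=211.6522
(2,0): Delta=-1.4445 Bond=225.5247
(2,1): Delta=2.0235 Bond=-59.4272
(2,2): Delta=-0.4302 Bond=266.7092
V0=168.0213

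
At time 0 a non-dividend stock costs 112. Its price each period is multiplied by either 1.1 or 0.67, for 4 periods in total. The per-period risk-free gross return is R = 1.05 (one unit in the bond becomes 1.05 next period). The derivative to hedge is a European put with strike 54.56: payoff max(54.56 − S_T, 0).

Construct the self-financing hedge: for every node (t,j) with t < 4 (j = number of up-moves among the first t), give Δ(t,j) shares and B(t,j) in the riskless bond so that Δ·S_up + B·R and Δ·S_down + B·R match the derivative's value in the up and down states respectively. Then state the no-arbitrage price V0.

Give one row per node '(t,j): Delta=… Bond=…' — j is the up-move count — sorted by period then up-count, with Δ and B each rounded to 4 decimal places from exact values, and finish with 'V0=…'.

The replicating-portfolio and risk-neutral prices coincide; use p* = (1.05−0.67)/(1.1−0.67) = 0.8837 for the latter.
Terminal payoffs: V(4,0)=31.9907, V(4,1)=17.5060, V(4,2)=0.0000, V(4,3)=0.0000, V(4,4)=0.0000
  t=3,j=0: stock 33.6855 → up 37.0540 (V=17.5060), down 22.5693 (V=31.9907). Price 18.2764; hedge Δ=-1.0000, bond B=51.9619.
  t=3,j=1: stock 55.3045 → up 60.8349 (V=0.0000), down 37.0540 (V=17.5060). Price 1.9386; hedge Δ=-0.7361, bond B=42.6503.
  t=3,j=2: stock 90.7984 → up 99.8782 (V=0.0000), down 60.8349 (V=0.0000). Price 0.0000; hedge Δ=0.0000, bond B=0.0000.
  t=3,j=3: stock 149.0720 → up 163.9792 (V=0.0000), down 99.8782 (V=0.0000). Price 0.0000; hedge Δ=0.0000, bond B=0.0000.
  t=2,j=0: stock 50.2768 → up 55.3045 (V=1.9386), down 33.6855 (V=18.2764). Price 3.6556; hedge Δ=-0.7557, bond B=41.6505.
  t=2,j=1: stock 82.5440 → up 90.7984 (V=0.0000), down 55.3045 (V=1.9386). Price 0.2147; hedge Δ=-0.0546, bond B=4.7232.
  t=2,j=2: stock 135.5200 → up 149.0720 (V=0.0000), down 90.7984 (V=0.0000). Price 0.0000; hedge Δ=0.0000, bond B=0.0000.
  t=1,j=0: stock 75.0400 → up 82.5440 (V=0.2147), down 50.2768 (V=3.6556). Price 0.5855; hedge Δ=-0.1066, bond B=8.5877.
  t=1,j=1: stock 123.2000 → up 135.5200 (V=0.0000), down 82.5440 (V=0.2147). Price 0.0238; hedge Δ=-0.0041, bond B=0.5231.
  t=0,j=0: stock 112.0000 → up 123.2000 (V=0.0238), down 75.0400 (V=0.5855). Price 0.0849; hedge Δ=-0.0117, bond B=1.3912.
Self-financing check: at every node Δ·S+B equals the discounted successor values.

(0,0): Delta=-0.0117 Bond=1.3912
(1,0): Delta=-0.1066 Bond=8.5877
(1,1): Delta=-0.0041 Bond=0.5231
(2,0): Delta=-0.7557 Bond=41.6505
(2,1): Delta=-0.0546 Bond=4.7232
(2,2): Delta=0.0000 Bond=0.0000
(3,0): Delta=-1.0000 Bond=51.9619
(3,1): Delta=-0.7361 Bond=42.6503
(3,2): Delta=0.0000 Bond=0.0000
(3,3): Delta=0.0000 Bond=0.0000
V0=0.0849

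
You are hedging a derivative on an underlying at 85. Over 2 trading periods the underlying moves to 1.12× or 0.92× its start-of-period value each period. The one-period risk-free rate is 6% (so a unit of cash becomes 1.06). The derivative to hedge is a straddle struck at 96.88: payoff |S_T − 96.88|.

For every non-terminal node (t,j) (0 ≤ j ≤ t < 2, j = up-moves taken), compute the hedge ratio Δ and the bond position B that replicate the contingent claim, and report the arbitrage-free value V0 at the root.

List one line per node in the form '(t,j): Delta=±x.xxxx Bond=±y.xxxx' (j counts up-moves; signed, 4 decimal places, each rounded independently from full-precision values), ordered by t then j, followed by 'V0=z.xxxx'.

The replicating-portfolio and risk-neutral prices coincide; use p* = (1.06−0.92)/(1.12−0.92) = 0.7000 for the latter.
Terminal values V(2,·): V(2,0)=24.9360, V(2,1)=9.2960, V(2,2)=9.7440
Node (1,0) S=78.2000: V=(p*·9.2960+(1−p*)·24.9360)/1.06=13.1962; Δ=(9.2960−24.9360)/(87.5840−71.9440)=-1.0000; B=V−Δ·S=91.3962
Node (1,1) S=95.2000: V=(p*·9.7440+(1−p*)·9.2960)/1.06=9.0657; Δ=(9.7440−9.2960)/(106.6240−87.5840)=0.0235; B=V−Δ·S=6.8257
Node (0,0) S=85.0000: V=(p*·9.0657+(1−p*)·13.1962)/1.06=9.7215; Δ=(9.0657−13.1962)/(95.2000−78.2000)=-0.2430; B=V−Δ·S=30.3744
Each (Δ,B) replicates both successor values, so the strategy is self-financing and V0 is arbitrage-free.

(0,0): Delta=-0.2430 Bond=30.3744
(1,0): Delta=-1.0000 Bond=91.3962
(1,1): Delta=0.0235 Bond=6.8257
V0=9.7215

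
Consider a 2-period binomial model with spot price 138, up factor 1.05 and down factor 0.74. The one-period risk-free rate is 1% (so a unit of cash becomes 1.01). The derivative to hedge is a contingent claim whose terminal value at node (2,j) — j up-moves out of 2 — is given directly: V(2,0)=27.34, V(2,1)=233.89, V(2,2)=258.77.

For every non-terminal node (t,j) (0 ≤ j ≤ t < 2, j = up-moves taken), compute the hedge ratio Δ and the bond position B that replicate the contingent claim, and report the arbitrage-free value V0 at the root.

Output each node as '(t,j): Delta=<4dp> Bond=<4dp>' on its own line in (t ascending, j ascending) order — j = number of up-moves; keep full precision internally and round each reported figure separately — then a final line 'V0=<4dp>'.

Under the risk-neutral measure, an up-move has probability p* = (R−d)/(u−d) = 0.8710 and values discount at R = 1.01.
Terminal payoffs: V(2,0)=27.3400, V(2,1)=233.8900, V(2,2)=258.7700
Node (1,0) S=102.1200: V=(p*·233.8900+(1−p*)·27.3400)/1.01=205.1865; Δ=(233.8900−27.3400)/(107.2260−75.5688)=6.5246; B=V−Δ·S=-461.1038
Node (1,1) S=144.9000: V=(p*·258.7700+(1−p*)·233.8900)/1.01=253.0294; Δ=(258.7700−233.8900)/(152.1450−107.2260)=0.5539; B=V−Δ·S=172.7713
Node (0,0) S=138.0000: V=(p*·253.0294+(1−p*)·205.1865)/1.01=244.4120; Δ=(253.0294−205.1865)/(144.9000−102.1200)=1.1183; B=V−Δ·S=90.0802
Check: Δ(0,0)·S0 + B(0,0) = 244.4120 = V0.

(0,0): Delta=1.1183 Bond=90.0802
(1,0): Delta=6.5246 Bond=-461.1038
(1,1): Delta=0.5539 Bond=172.7713
V0=244.4120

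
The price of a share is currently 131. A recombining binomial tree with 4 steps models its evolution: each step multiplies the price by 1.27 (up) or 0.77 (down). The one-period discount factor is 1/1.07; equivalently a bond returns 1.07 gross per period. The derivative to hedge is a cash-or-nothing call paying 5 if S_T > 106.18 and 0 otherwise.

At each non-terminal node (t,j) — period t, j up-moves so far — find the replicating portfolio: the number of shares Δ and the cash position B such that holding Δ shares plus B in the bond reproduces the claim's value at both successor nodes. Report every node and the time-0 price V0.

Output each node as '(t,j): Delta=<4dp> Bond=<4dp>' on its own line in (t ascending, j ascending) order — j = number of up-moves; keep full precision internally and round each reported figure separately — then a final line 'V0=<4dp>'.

Since d<R<u, set p* = (R−d)/(u−d) = 0.6000; price each node as the discounted p*-expectation of its children.
Terminal values V(4,·): V(4,0)=0.0000, V(4,1)=0.0000, V(4,2)=5.0000, V(4,3)=5.0000, V(4,4)=5.0000
(3,0): S=59.8058. Δ = (V_up−V_dn)/(S_up−S_dn) = (0.0000−0.0000)/(75.9534−46.0505) = 0.0000. V = [p*·0.0000 + (1−p*)·0.0000]/1.07 = 0.0000. B = V − Δ·S = 0.0000.
(3,1): S=98.6408. Δ = (V_up−V_dn)/(S_up−S_dn) = (5.0000−0.0000)/(125.2738−75.9534) = 0.1014. V = [p*·5.0000 + (1−p*)·0.0000]/1.07 = 2.8037. B = V − Δ·S = -7.1963.
(3,2): S=162.6932. Δ = (V_up−V_dn)/(S_up−S_dn) = (5.0000−5.0000)/(206.6204−125.2738) = 0.0000. V = [p*·5.0000 + (1−p*)·5.0000]/1.07 = 4.6729. B = V − Δ·S = 4.6729.
(3,3): S=268.3382. Δ = (V_up−V_dn)/(S_up−S_dn) = (5.0000−5.0000)/(340.7895−206.6204) = 0.0000. V = [p*·5.0000 + (1−p*)·5.0000]/1.07 = 4.6729. B = V − Δ·S = 4.6729.
(2,0): S=77.6699. Δ = (V_up−V_dn)/(S_up−S_dn) = (2.8037−0.0000)/(98.6408−59.8058) = 0.0722. V = [p*·2.8037 + (1−p*)·0.0000]/1.07 = 1.5722. B = V − Δ·S = -4.0353.
(2,1): S=128.1049. Δ = (V_up−V_dn)/(S_up−S_dn) = (4.6729−2.8037)/(162.6932−98.6408) = 0.0292. V = [p*·4.6729 + (1−p*)·2.8037]/1.07 = 3.6684. B = V − Δ·S = -0.0699.
(2,2): S=211.2899. Δ = (V_up−V_dn)/(S_up−S_dn) = (4.6729−4.6729)/(268.3382−162.6932) = 0.0000. V = [p*·4.6729 + (1−p*)·4.6729]/1.07 = 4.3672. B = V − Δ·S = 4.3672.
(1,0): S=100.8700. Δ = (V_up−V_dn)/(S_up−S_dn) = (3.6684−1.5722)/(128.1049−77.6699) = 0.0416. V = [p*·3.6684 + (1−p*)·1.5722]/1.07 = 2.6448. B = V − Δ·S = -1.5477.
(1,1): S=166.3700. Δ = (V_up−V_dn)/(S_up−S_dn) = (4.3672−3.6684)/(211.2899−128.1049) = 0.0084. V = [p*·4.3672 + (1−p*)·3.6684]/1.07 = 3.8203. B = V − Δ·S = 2.4228.
(0,0): S=131.0000. Δ = (V_up−V_dn)/(S_up−S_dn) = (3.8203−2.6448)/(166.3700−100.8700) = 0.0179. V = [p*·3.8203 + (1−p*)·2.6448]/1.07 = 3.1309. B = V − Δ·S = 0.7800.
Self-financing check: at every node Δ·S+B equals the discounted successor values.

(0,0): Delta=0.0179 Bond=0.7800
(1,0): Delta=0.0416 Bond=-1.5477
(1,1): Delta=0.0084 Bond=2.4228
(2,0): Delta=0.0722 Bond=-4.0353
(2,1): Delta=0.0292 Bond=-0.0699
(2,2): Delta=0.0000 Bond=4.3672
(3,0): Delta=0.0000 Bond=0.0000
(3,1): Delta=0.1014 Bond=-7.1963
(3,2): Delta=0.0000 Bond=4.6729
(3,3): Delta=0.0000 Bond=4.6729
V0=3.1309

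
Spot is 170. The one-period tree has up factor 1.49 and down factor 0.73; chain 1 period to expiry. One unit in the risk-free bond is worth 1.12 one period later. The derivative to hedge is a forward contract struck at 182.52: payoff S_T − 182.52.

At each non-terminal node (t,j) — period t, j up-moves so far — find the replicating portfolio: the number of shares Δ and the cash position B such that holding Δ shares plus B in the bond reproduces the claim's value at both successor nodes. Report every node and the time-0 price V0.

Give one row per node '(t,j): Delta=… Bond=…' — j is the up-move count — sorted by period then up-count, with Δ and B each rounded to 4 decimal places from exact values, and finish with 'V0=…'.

(0,0): Delta=1.0000 Bond=-162.9643
V0=7.0357

Since d<R<u, set p* = (R−d)/(u−d) = 0.5132; price each node as the discounted p*-expectation of its children.
Terminal payoffs: V(1,0)=-58.4200, V(1,1)=70.7800
  t=0,j=0: stock 170.0000 → up 253.3000 (V=70.7800), down 124.1000 (V=-58.4200). Price 7.0357; hedge Δ=1.0000, bond B=-162.9643.
Each (Δ,B) replicates both successor values, so the strategy is self-financing and V0 is arbitrage-free.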